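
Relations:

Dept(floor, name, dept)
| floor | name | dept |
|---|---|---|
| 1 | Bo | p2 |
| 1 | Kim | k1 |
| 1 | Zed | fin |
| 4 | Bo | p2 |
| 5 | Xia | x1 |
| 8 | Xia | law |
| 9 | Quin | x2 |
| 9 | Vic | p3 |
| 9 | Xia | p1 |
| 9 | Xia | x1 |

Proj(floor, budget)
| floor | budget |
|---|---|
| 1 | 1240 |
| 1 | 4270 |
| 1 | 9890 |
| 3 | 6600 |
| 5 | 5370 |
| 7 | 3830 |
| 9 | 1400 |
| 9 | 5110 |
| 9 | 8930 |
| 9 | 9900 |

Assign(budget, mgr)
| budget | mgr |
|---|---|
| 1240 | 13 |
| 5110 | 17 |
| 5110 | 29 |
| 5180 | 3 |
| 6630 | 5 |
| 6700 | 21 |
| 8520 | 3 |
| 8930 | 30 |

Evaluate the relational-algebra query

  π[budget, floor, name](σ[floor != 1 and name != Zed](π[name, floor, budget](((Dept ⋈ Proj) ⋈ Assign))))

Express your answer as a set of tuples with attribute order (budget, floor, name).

{(5110, 9, Quin), (5110, 9, Vic), (5110, 9, Xia), (8930, 9, Quin), (8930, 9, Vic), (8930, 9, Xia)}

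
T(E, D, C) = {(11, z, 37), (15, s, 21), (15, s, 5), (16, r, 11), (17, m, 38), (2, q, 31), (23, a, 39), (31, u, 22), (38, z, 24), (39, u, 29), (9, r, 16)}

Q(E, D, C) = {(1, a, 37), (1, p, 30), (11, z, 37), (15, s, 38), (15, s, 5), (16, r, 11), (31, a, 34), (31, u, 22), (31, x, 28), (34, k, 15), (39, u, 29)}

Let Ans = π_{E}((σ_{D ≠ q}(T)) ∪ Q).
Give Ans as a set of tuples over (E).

{1, 11, 15, 16, 17, 23, 31, 34, 38, 39, 9}

σ[D ≠ q]: keep tuples satisfying D ≠ q → {(11, z, 37), (15, s, 21), (15, s, 5), (16, r, 11), (17, m, 38), (23, a, 39), (31, u, 22), (38, z, 24), (39, u, 29), (9, r, 16)}
Set union of the two operands is {(1, a, 37), (1, p, 30), (11, z, 37), (15, s, 21), (15, s, 38), (15, s, 5), (16, r, 11), (17, m, 38), (23, a, 39), (31, a, 34), (31, u, 22), (31, x, 28), (34, k, 15), (38, z, 24), (39, u, 29), (9, r, 16)}.
Keep only column(s) E (5 duplicate(s) eliminated): {1, 11, 15, 16, 17, 23, 31, 34, 38, 39, 9}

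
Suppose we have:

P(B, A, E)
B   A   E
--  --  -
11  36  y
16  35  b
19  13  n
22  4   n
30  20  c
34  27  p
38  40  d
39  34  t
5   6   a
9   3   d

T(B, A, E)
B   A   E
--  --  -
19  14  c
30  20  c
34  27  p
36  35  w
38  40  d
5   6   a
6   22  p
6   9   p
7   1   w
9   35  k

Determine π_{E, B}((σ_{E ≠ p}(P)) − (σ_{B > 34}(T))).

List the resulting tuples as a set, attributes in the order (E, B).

σ[E ≠ p]: keep tuples satisfying E ≠ p → {(11, 36, y), (16, 35, b), (19, 13, n), (22, 4, n), (30, 20, c), (38, 40, d), (39, 34, t), (5, 6, a), (9, 3, d)}
σ[B > 34]: keep tuples satisfying B > 34 → {(36, 35, w), (38, 40, d)}
Set difference of the two operands is {(11, 36, y), (16, 35, b), (19, 13, n), (22, 4, n), (30, 20, c), (39, 34, t), (5, 6, a), (9, 3, d)}.
Keep only column(s) E, B: {(a, 5), (b, 16), (c, 30), (d, 9), (n, 19), (n, 22), (t, 39), (y, 11)}

{(a, 5), (b, 16), (c, 30), (d, 9), (n, 19), (n, 22), (t, 39), (y, 11)}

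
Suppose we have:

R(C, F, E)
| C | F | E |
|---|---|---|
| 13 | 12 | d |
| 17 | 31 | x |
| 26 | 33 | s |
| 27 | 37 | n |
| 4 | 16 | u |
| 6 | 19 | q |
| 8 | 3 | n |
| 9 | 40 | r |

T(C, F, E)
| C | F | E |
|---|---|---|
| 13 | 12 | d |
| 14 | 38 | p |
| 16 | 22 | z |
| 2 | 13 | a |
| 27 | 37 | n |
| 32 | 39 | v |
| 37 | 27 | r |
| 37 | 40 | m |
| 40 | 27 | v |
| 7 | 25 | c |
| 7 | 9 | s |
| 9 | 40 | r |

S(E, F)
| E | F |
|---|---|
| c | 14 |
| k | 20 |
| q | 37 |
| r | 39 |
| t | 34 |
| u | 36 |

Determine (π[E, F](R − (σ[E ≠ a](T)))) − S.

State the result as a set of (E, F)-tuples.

{(n, 3), (q, 19), (s, 33), (u, 16), (x, 31)}

σ[E ≠ a]: keep tuples satisfying E ≠ a → {(13, 12, d), (14, 38, p), (16, 22, z), (27, 37, n), (32, 39, v), (37, 27, r), (37, 40, m), (40, 27, v), (7, 25, c), (7, 9, s), (9, 40, r)}
Taking the difference: {(17, 31, x), (26, 33, s), (4, 16, u), (6, 19, q), (8, 3, n)}
Projecting to E, F: {(n, 3), (q, 19), (s, 33), (u, 16), (x, 31)}
Taking the difference: {(n, 3), (q, 19), (s, 33), (u, 16), (x, 31)}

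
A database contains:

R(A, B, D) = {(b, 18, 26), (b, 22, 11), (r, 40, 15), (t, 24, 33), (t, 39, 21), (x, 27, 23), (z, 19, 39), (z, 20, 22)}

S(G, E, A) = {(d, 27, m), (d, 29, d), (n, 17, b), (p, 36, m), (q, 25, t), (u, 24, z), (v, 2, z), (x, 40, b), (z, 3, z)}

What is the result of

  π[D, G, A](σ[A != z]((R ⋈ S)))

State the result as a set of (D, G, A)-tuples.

R ⋈ S (natural join on A): {(b, 18, 26, n, 17), (b, 18, 26, x, 40), (b, 22, 11, n, 17), (b, 22, 11, x, 40), (t, 24, 33, q, 25), (t, 39, 21, q, 25), (z, 19, 39, u, 24), (z, 19, 39, v, 2), (z, 19, 39, z, 3), (z, 20, 22, u, 24), (z, 20, 22, v, 2), (z, 20, 22, z, 3)}
Apply σ_{A != z}; surviving tuples: {(b, 18, 26, n, 17), (b, 18, 26, x, 40), (b, 22, 11, n, 17), (b, 22, 11, x, 40), (t, 24, 33, q, 25), (t, 39, 21, q, 25)}
π_{D, G, A} gives {(11, n, b), (11, x, b), (21, q, t), (26, n, b), (26, x, b), (33, q, t)}.

{(11, n, b), (11, x, b), (21, q, t), (26, n, b), (26, x, b), (33, q, t)}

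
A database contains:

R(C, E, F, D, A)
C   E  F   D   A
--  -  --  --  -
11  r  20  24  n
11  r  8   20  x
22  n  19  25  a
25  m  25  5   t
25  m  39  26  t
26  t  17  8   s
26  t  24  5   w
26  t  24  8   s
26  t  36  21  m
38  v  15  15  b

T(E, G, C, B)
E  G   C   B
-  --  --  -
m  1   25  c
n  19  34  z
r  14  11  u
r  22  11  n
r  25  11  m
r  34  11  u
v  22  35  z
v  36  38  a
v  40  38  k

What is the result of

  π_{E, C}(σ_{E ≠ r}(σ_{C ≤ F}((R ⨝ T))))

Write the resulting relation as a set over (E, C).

Natural join on C, E: {(11, r, 20, 24, n, 14, u), (11, r, 20, 24, n, 22, n), (11, r, 20, 24, n, 25, m), (11, r, 20, 24, n, 34, u), (11, r, 8, 20, x, 14, u), (11, r, 8, 20, x, 22, n), (11, r, 8, 20, x, 25, m), (11, r, 8, 20, x, 34, u), (25, m, 25, 5, t, 1, c), (25, m, 39, 26, t, 1, c), (38, v, 15, 15, b, 36, a), (38, v, 15, 15, b, 40, k)}
Apply σ_{C ≤ F}; surviving tuples: {(11, r, 20, 24, n, 14, u), (11, r, 20, 24, n, 22, n), (11, r, 20, 24, n, 25, m), (11, r, 20, 24, n, 34, u), (25, m, 25, 5, t, 1, c), (25, m, 39, 26, t, 1, c)}
Apply σ_{E ≠ r}; surviving tuples: {(25, m, 25, 5, t, 1, c), (25, m, 39, 26, t, 1, c)}
π[E, C]: project onto (E, C) (1 duplicate(s) eliminated) → {(m, 25)}

{(m, 25)}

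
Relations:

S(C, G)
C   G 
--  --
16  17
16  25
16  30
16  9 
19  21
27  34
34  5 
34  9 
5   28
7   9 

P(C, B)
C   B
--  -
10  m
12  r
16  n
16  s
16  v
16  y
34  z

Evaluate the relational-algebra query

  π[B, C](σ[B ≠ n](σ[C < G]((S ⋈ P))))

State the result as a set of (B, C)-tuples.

{(s, 16), (v, 16), (y, 16)}

Natural join on C: {(16, 17, n), (16, 17, s), (16, 17, v), (16, 17, y), (16, 25, n), (16, 25, s), (16, 25, v), (16, 25, y), (16, 30, n), (16, 30, s), (16, 30, v), (16, 30, y), (16, 9, n), (16, 9, s), (16, 9, v), (16, 9, y), (34, 5, z), (34, 9, z)}
Filtering on C < G leaves {(16, 17, n), (16, 17, s), (16, 17, v), (16, 17, y), (16, 25, n), (16, 25, s), (16, 25, v), (16, 25, y), (16, 30, n), (16, 30, s), (16, 30, v), (16, 30, y)}.
Filtering on B ≠ n leaves {(16, 17, s), (16, 17, v), (16, 17, y), (16, 25, s), (16, 25, v), (16, 25, y), (16, 30, s), (16, 30, v), (16, 30, y)}.
π[B, C]: project onto (B, C) (6 duplicate(s) eliminated) → {(s, 16), (v, 16), (y, 16)}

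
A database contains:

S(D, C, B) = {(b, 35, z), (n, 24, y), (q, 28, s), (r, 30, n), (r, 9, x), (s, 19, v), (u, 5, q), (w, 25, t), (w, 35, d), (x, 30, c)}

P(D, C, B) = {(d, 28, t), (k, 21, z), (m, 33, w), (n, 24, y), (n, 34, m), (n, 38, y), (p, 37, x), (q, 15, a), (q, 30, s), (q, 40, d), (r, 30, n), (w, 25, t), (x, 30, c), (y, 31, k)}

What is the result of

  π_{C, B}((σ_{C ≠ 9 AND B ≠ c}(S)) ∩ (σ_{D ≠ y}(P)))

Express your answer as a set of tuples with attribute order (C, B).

Apply σ_{C ≠ 9 AND B ≠ c}; surviving tuples: {(b, 35, z), (n, 24, y), (q, 28, s), (r, 30, n), (s, 19, v), (u, 5, q), (w, 25, t), (w, 35, d)}
Apply σ_{D ≠ y}; surviving tuples: {(d, 28, t), (k, 21, z), (m, 33, w), (n, 24, y), (n, 34, m), (n, 38, y), (p, 37, x), (q, 15, a), (q, 30, s), (q, 40, d), (r, 30, n), (w, 25, t), (x, 30, c)}
Intersection: {(b, 35, z), (n, 24, y), (q, 28, s), (r, 30, n), (s, 19, v), (u, 5, q), (w, 25, t), (w, 35, d)} with {(d, 28, t), (k, 21, z), (m, 33, w), (n, 24, y), (n, 34, m), (n, 38, y), (p, 37, x), (q, 15, a), (q, 30, s), (q, 40, d), (r, 30, n), (w, 25, t), (x, 30, c)} → {(n, 24, y), (r, 30, n), (w, 25, t)}
π_{C, B} gives {(24, y), (25, t), (30, n)}.

{(24, y), (25, t), (30, n)}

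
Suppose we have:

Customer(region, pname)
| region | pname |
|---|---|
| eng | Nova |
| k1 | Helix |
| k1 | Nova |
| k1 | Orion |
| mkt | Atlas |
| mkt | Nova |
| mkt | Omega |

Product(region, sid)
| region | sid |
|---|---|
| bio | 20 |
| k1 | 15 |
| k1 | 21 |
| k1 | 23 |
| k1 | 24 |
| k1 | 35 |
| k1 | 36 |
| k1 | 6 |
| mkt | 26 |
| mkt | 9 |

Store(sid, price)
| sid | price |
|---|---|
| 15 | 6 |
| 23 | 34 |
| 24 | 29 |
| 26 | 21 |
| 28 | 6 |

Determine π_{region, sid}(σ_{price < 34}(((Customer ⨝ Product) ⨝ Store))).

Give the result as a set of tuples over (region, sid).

{(k1, 15), (k1, 24), (mkt, 26)}

Customer ⋈ Product (natural join on region): {(k1, Helix, 15), (k1, Helix, 21), (k1, Helix, 23), (k1, Helix, 24), (k1, Helix, 35), (k1, Helix, 36), (k1, Helix, 6), (k1, Nova, 15), (k1, Nova, 21), (k1, Nova, 23), (k1, Nova, 24), (k1, Nova, 35), (k1, Nova, 36), (k1, Nova, 6), (k1, Orion, 15), (k1, Orion, 21), (k1, Orion, 23), (k1, Orion, 24), (k1, Orion, 35), (k1, Orion, 36), (k1, Orion, 6), (mkt, Atlas, 26), (mkt, Atlas, 9), (mkt, Nova, 26), (mkt, Nova, 9), (mkt, Omega, 26), (mkt, Omega, 9)}
(Customer ⨝ Product) ⋈ Store (natural join on sid): {(k1, Helix, 15, 6), (k1, Helix, 23, 34), (k1, Helix, 24, 29), (k1, Nova, 15, 6), (k1, Nova, 23, 34), (k1, Nova, 24, 29), (k1, Orion, 15, 6), (k1, Orion, 23, 34), (k1, Orion, 24, 29), (mkt, Atlas, 26, 21), (mkt, Nova, 26, 21), (mkt, Omega, 26, 21)}
Apply σ_{price < 34}; surviving tuples: {(k1, Helix, 15, 6), (k1, Helix, 24, 29), (k1, Nova, 15, 6), (k1, Nova, 24, 29), (k1, Orion, 15, 6), (k1, Orion, 24, 29), (mkt, Atlas, 26, 21), (mkt, Nova, 26, 21), (mkt, Omega, 26, 21)}
π[region, sid]: project onto (region, sid) (6 duplicate(s) eliminated) → {(k1, 15), (k1, 24), (mkt, 26)}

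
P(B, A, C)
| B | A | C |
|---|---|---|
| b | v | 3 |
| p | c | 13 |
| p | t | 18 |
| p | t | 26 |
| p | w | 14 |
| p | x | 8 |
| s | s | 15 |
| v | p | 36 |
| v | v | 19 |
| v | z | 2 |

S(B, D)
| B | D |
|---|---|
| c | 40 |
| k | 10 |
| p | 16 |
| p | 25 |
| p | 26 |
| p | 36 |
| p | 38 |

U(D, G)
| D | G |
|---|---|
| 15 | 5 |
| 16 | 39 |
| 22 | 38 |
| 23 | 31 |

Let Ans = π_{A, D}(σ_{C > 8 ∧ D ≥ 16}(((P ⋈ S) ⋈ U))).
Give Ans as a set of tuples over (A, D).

Natural join on B: {(p, c, 13, 16), (p, c, 13, 25), (p, c, 13, 26), (p, c, 13, 36), (p, c, 13, 38), (p, t, 18, 16), (p, t, 18, 25), (p, t, 18, 26), (p, t, 18, 36), (p, t, 18, 38), (p, t, 26, 16), (p, t, 26, 25), (p, t, 26, 26), (p, t, 26, 36), (p, t, 26, 38), (p, w, 14, 16), (p, w, 14, 25), (p, w, 14, 26), (p, w, 14, 36), (p, w, 14, 38), (p, x, 8, 16), (p, x, 8, 25), (p, x, 8, 26), (p, x, 8, 36), (p, x, 8, 38)}
Natural join on D: {(p, c, 13, 16, 39), (p, t, 18, 16, 39), (p, t, 26, 16, 39), (p, w, 14, 16, 39), (p, x, 8, 16, 39)}
Apply σ_{C > 8 ∧ D ≥ 16}; surviving tuples: {(p, c, 13, 16, 39), (p, t, 18, 16, 39), (p, t, 26, 16, 39), (p, w, 14, 16, 39)}
Projecting to A, D (1 duplicate(s) eliminated): {(c, 16), (t, 16), (w, 16)}

{(c, 16), (t, 16), (w, 16)}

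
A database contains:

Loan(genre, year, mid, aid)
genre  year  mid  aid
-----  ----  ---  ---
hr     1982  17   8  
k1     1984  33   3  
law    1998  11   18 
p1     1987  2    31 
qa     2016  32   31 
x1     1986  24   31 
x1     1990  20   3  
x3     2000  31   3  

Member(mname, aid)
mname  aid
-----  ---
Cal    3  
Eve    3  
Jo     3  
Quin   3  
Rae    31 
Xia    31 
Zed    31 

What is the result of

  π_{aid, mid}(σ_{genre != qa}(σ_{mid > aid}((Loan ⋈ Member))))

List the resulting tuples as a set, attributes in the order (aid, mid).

Joining Loan and Member on aid yields {(k1, 1984, 33, 3, Cal), (k1, 1984, 33, 3, Eve), (k1, 1984, 33, 3, Jo), (k1, 1984, 33, 3, Quin), (p1, 1987, 2, 31, Rae), (p1, 1987, 2, 31, Xia), (p1, 1987, 2, 31, Zed), (qa, 2016, 32, 31, Rae), (qa, 2016, 32, 31, Xia), (qa, 2016, 32, 31, Zed), (x1, 1986, 24, 31, Rae), (x1, 1986, 24, 31, Xia), (x1, 1986, 24, 31, Zed), (x1, 1990, 20, 3, Cal), (x1, 1990, 20, 3, Eve), (x1, 1990, 20, 3, Jo), (x1, 1990, 20, 3, Quin), (x3, 2000, 31, 3, Cal), (x3, 2000, 31, 3, Eve), (x3, 2000, 31, 3, Jo), (x3, 2000, 31, 3, Quin)}.
Apply σ_{mid > aid}; surviving tuples: {(k1, 1984, 33, 3, Cal), (k1, 1984, 33, 3, Eve), (k1, 1984, 33, 3, Jo), (k1, 1984, 33, 3, Quin), (qa, 2016, 32, 31, Rae), (qa, 2016, 32, 31, Xia), (qa, 2016, 32, 31, Zed), (x1, 1990, 20, 3, Cal), (x1, 1990, 20, 3, Eve), (x1, 1990, 20, 3, Jo), (x1, 1990, 20, 3, Quin), (x3, 2000, 31, 3, Cal), (x3, 2000, 31, 3, Eve), (x3, 2000, 31, 3, Jo), (x3, 2000, 31, 3, Quin)}
Apply σ_{genre != qa}; surviving tuples: {(k1, 1984, 33, 3, Cal), (k1, 1984, 33, 3, Eve), (k1, 1984, 33, 3, Jo), (k1, 1984, 33, 3, Quin), (x1, 1990, 20, 3, Cal), (x1, 1990, 20, 3, Eve), (x1, 1990, 20, 3, Jo), (x1, 1990, 20, 3, Quin), (x3, 2000, 31, 3, Cal), (x3, 2000, 31, 3, Eve), (x3, 2000, 31, 3, Jo), (x3, 2000, 31, 3, Quin)}
π_{aid, mid} gives {(3, 20), (3, 31), (3, 33)} (9 duplicate(s) eliminated).

{(3, 20), (3, 31), (3, 33)}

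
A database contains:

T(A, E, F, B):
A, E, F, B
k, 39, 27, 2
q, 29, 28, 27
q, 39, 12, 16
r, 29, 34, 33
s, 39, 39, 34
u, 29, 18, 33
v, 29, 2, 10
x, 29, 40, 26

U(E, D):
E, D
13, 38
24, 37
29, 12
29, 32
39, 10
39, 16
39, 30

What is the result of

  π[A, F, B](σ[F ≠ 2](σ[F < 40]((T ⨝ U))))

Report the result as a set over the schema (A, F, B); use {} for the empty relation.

{(k, 27, 2), (q, 12, 16), (q, 28, 27), (r, 34, 33), (s, 39, 34), (u, 18, 33)}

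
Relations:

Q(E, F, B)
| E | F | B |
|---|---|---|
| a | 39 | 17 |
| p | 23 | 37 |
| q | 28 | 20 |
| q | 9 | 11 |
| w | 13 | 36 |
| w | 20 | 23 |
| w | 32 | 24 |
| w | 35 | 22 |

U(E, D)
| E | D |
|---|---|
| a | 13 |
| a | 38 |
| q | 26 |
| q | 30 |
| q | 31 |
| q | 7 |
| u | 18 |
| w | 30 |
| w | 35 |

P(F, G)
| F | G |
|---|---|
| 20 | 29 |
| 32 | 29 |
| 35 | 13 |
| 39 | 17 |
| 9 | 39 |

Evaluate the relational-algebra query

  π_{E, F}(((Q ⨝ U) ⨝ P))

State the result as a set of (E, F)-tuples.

{(a, 39), (q, 9), (w, 20), (w, 32), (w, 35)}

Q ⋈ U (natural join on E): {(a, 39, 17, 13), (a, 39, 17, 38), (q, 28, 20, 26), (q, 28, 20, 30), (q, 28, 20, 31), (q, 28, 20, 7), (q, 9, 11, 26), (q, 9, 11, 30), (q, 9, 11, 31), (q, 9, 11, 7), (w, 13, 36, 30), (w, 13, 36, 35), (w, 20, 23, 30), (w, 20, 23, 35), (w, 32, 24, 30), (w, 32, 24, 35), (w, 35, 22, 30), (w, 35, 22, 35)}
(Q ⨝ U) ⋈ P (natural join on F): {(a, 39, 17, 13, 17), (a, 39, 17, 38, 17), (q, 9, 11, 26, 39), (q, 9, 11, 30, 39), (q, 9, 11, 31, 39), (q, 9, 11, 7, 39), (w, 20, 23, 30, 29), (w, 20, 23, 35, 29), (w, 32, 24, 30, 29), (w, 32, 24, 35, 29), (w, 35, 22, 30, 13), (w, 35, 22, 35, 13)}
Projecting to E, F (7 duplicate(s) eliminated): {(a, 39), (q, 9), (w, 20), (w, 32), (w, 35)}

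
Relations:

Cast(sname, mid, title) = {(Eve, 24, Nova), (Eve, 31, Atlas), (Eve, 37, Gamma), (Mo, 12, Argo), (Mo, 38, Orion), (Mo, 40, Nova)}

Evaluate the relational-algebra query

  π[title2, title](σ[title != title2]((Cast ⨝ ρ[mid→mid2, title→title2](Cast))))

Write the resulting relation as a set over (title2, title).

{(Argo, Nova), (Argo, Orion), (Atlas, Gamma), (Atlas, Nova), (Gamma, Atlas), (Gamma, Nova), (Nova, Argo), (Nova, Atlas), (Nova, Gamma), (Nova, Orion), (Orion, Argo), (Orion, Nova)}

ρ[mid→mid2, title→title2]: schema becomes (sname, mid2, title2); tuples unchanged.
Natural join on sname: {(Eve, 24, Nova, 24, Nova), (Eve, 24, Nova, 31, Atlas), (Eve, 24, Nova, 37, Gamma), (Eve, 31, Atlas, 24, Nova), (Eve, 31, Atlas, 31, Atlas), (Eve, 31, Atlas, 37, Gamma), (Eve, 37, Gamma, 24, Nova), (Eve, 37, Gamma, 31, Atlas), (Eve, 37, Gamma, 37, Gamma), (Mo, 12, Argo, 12, Argo), (Mo, 12, Argo, 38, Orion), (Mo, 12, Argo, 40, Nova), (Mo, 38, Orion, 12, Argo), (Mo, 38, Orion, 38, Orion), (Mo, 38, Orion, 40, Nova), (Mo, 40, Nova, 12, Argo), (Mo, 40, Nova, 38, Orion), (Mo, 40, Nova, 40, Nova)}
Filtering on title != title2 leaves {(Eve, 24, Nova, 31, Atlas), (Eve, 24, Nova, 37, Gamma), (Eve, 31, Atlas, 24, Nova), (Eve, 31, Atlas, 37, Gamma), (Eve, 37, Gamma, 24, Nova), (Eve, 37, Gamma, 31, Atlas), (Mo, 12, Argo, 38, Orion), (Mo, 12, Argo, 40, Nova), (Mo, 38, Orion, 12, Argo), (Mo, 38, Orion, 40, Nova), (Mo, 40, Nova, 12, Argo), (Mo, 40, Nova, 38, Orion)}.
Projecting to title2, title: {(Argo, Nova), (Argo, Orion), (Atlas, Gamma), (Atlas, Nova), (Gamma, Atlas), (Gamma, Nova), (Nova, Argo), (Nova, Atlas), (Nova, Gamma), (Nova, Orion), (Orion, Argo), (Orion, Nova)}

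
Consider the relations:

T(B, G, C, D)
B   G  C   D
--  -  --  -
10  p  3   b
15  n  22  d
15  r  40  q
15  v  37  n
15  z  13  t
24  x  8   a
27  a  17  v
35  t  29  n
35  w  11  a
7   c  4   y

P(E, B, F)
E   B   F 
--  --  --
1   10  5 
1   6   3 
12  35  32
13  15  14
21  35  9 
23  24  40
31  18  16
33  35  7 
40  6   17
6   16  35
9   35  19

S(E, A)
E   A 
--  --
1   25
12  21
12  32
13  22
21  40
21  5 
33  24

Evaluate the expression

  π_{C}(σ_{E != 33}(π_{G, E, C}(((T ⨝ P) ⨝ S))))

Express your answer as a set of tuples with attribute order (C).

T ⋈ P (natural join on B): {(10, p, 3, b, 1, 5), (15, n, 22, d, 13, 14), (15, r, 40, q, 13, 14), (15, v, 37, n, 13, 14), (15, z, 13, t, 13, 14), (24, x, 8, a, 23, 40), (35, t, 29, n, 12, 32), (35, t, 29, n, 21, 9), (35, t, 29, n, 33, 7), (35, t, 29, n, 9, 19), (35, w, 11, a, 12, 32), (35, w, 11, a, 21, 9), (35, w, 11, a, 33, 7), (35, w, 11, a, 9, 19)}
(T ⨝ P) ⋈ S (natural join on E): {(10, p, 3, b, 1, 5, 25), (15, n, 22, d, 13, 14, 22), (15, r, 40, q, 13, 14, 22), (15, v, 37, n, 13, 14, 22), (15, z, 13, t, 13, 14, 22), (35, t, 29, n, 12, 32, 21), (35, t, 29, n, 12, 32, 32), (35, t, 29, n, 21, 9, 40), (35, t, 29, n, 21, 9, 5), (35, t, 29, n, 33, 7, 24), (35, w, 11, a, 12, 32, 21), (35, w, 11, a, 12, 32, 32), (35, w, 11, a, 21, 9, 40), (35, w, 11, a, 21, 9, 5), (35, w, 11, a, 33, 7, 24)}
Keep only column(s) G, E, C (4 duplicate(s) eliminated): {(n, 13, 22), (p, 1, 3), (r, 13, 40), (t, 12, 29), (t, 21, 29), (t, 33, 29), (v, 13, 37), (w, 12, 11), (w, 21, 11), (w, 33, 11), (z, 13, 13)}
Filtering on E != 33 leaves {(n, 13, 22), (p, 1, 3), (r, 13, 40), (t, 12, 29), (t, 21, 29), (v, 13, 37), (w, 12, 11), (w, 21, 11), (z, 13, 13)}.
Keep only column(s) C (2 duplicate(s) eliminated): {11, 13, 22, 29, 3, 37, 40}

{11, 13, 22, 29, 3, 37, 40}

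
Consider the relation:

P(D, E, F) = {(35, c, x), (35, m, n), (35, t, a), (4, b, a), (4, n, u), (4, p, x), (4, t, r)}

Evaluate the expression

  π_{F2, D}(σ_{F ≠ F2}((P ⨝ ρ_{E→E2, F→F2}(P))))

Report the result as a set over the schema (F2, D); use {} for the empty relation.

ρ[E→E2, F→F2]: schema becomes (D, E2, F2); tuples unchanged.
Joining P and ρ_{E→E2, F→F2}(P) on D yields {(35, c, x, c, x), (35, c, x, m, n), (35, c, x, t, a), (35, m, n, c, x), (35, m, n, m, n), (35, m, n, t, a), (35, t, a, c, x), (35, t, a, m, n), (35, t, a, t, a), (4, b, a, b, a), (4, b, a, n, u), (4, b, a, p, x), (4, b, a, t, r), (4, n, u, b, a), (4, n, u, n, u), (4, n, u, p, x), (4, n, u, t, r), (4, p, x, b, a), (4, p, x, n, u), (4, p, x, p, x), (4, p, x, t, r), (4, t, r, b, a), (4, t, r, n, u), (4, t, r, p, x), (4, t, r, t, r)}.
σ[F ≠ F2]: keep tuples satisfying F ≠ F2 → {(35, c, x, m, n), (35, c, x, t, a), (35, m, n, c, x), (35, m, n, t, a), (35, t, a, c, x), (35, t, a, m, n), (4, b, a, n, u), (4, b, a, p, x), (4, b, a, t, r), (4, n, u, b, a), (4, n, u, p, x), (4, n, u, t, r), (4, p, x, b, a), (4, p, x, n, u), (4, p, x, t, r), (4, t, r, b, a), (4, t, r, n, u), (4, t, r, p, x)}
π[F2, D]: project onto (F2, D) (11 duplicate(s) eliminated) → {(a, 35), (a, 4), (n, 35), (r, 4), (u, 4), (x, 35), (x, 4)}

{(a, 35), (a, 4), (n, 35), (r, 4), (u, 4), (x, 35), (x, 4)}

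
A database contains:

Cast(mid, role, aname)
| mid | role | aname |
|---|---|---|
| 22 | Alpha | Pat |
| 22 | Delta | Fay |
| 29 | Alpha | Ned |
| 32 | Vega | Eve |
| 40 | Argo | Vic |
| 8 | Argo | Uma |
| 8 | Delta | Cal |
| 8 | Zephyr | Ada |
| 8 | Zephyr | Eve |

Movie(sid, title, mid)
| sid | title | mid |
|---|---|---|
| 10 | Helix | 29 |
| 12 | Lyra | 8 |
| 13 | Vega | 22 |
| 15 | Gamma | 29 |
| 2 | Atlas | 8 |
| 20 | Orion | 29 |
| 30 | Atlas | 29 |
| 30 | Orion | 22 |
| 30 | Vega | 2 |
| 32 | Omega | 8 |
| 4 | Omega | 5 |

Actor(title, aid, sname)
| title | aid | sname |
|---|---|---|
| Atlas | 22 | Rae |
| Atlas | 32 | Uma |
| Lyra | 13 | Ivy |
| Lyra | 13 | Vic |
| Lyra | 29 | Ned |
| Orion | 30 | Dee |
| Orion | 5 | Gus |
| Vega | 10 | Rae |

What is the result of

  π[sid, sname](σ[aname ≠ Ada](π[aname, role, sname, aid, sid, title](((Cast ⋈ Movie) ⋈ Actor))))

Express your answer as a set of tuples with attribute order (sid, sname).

{(12, Ivy), (12, Ned), (12, Vic), (13, Rae), (2, Rae), (2, Uma), (20, Dee), (20, Gus), (30, Dee), (30, Gus), (30, Rae), (30, Uma)}

Natural join on mid: {(22, Alpha, Pat, 13, Vega), (22, Alpha, Pat, 30, Orion), (22, Delta, Fay, 13, Vega), (22, Delta, Fay, 30, Orion), (29, Alpha, Ned, 10, Helix), (29, Alpha, Ned, 15, Gamma), (29, Alpha, Ned, 20, Orion), (29, Alpha, Ned, 30, Atlas), (8, Argo, Uma, 12, Lyra), (8, Argo, Uma, 2, Atlas), (8, Argo, Uma, 32, Omega), (8, Delta, Cal, 12, Lyra), (8, Delta, Cal, 2, Atlas), (8, Delta, Cal, 32, Omega), (8, Zephyr, Ada, 12, Lyra), (8, Zephyr, Ada, 2, Atlas), (8, Zephyr, Ada, 32, Omega), (8, Zephyr, Eve, 12, Lyra), (8, Zephyr, Eve, 2, Atlas), (8, Zephyr, Eve, 32, Omega)}
Natural join on title: {(22, Alpha, Pat, 13, Vega, 10, Rae), (22, Alpha, Pat, 30, Orion, 30, Dee), (22, Alpha, Pat, 30, Orion, 5, Gus), (22, Delta, Fay, 13, Vega, 10, Rae), (22, Delta, Fay, 30, Orion, 30, Dee), (22, Delta, Fay, 30, Orion, 5, Gus), (29, Alpha, Ned, 20, Orion, 30, Dee), (29, Alpha, Ned, 20, Orion, 5, Gus), (29, Alpha, Ned, 30, Atlas, 22, Rae), (29, Alpha, Ned, 30, Atlas, 32, Uma), (8, Argo, Uma, 12, Lyra, 13, Ivy), (8, Argo, Uma, 12, Lyra, 13, Vic), (8, Argo, Uma, 12, Lyra, 29, Ned), (8, Argo, Uma, 2, Atlas, 22, Rae), (8, Argo, Uma, 2, Atlas, 32, Uma), (8, Delta, Cal, 12, Lyra, 13, Ivy), (8, Delta, Cal, 12, Lyra, 13, Vic), (8, Delta, Cal, 12, Lyra, 29, Ned), (8, Delta, Cal, 2, Atlas, 22, Rae), (8, Delta, Cal, 2, Atlas, 32, Uma), (8, Zephyr, Ada, 12, Lyra, 13, Ivy), (8, Zephyr, Ada, 12, Lyra, 13, Vic), (8, Zephyr, Ada, 12, Lyra, 29, Ned), (8, Zephyr, Ada, 2, Atlas, 22, Rae), (8, Zephyr, Ada, 2, Atlas, 32, Uma), (8, Zephyr, Eve, 12, Lyra, 13, Ivy), (8, Zephyr, Eve, 12, Lyra, 13, Vic), (8, Zephyr, Eve, 12, Lyra, 29, Ned), (8, Zephyr, Eve, 2, Atlas, 22, Rae), (8, Zephyr, Eve, 2, Atlas, 32, Uma)}
Projecting to aname, role, sname, aid, sid, title: {(Ada, Zephyr, Ivy, 13, 12, Lyra), (Ada, Zephyr, Ned, 29, 12, Lyra), (Ada, Zephyr, Rae, 22, 2, Atlas), (Ada, Zephyr, Uma, 32, 2, Atlas), (Ada, Zephyr, Vic, 13, 12, Lyra), (Cal, Delta, Ivy, 13, 12, Lyra), (Cal, Delta, Ned, 29, 12, Lyra), (Cal, Delta, Rae, 22, 2, Atlas), (Cal, Delta, Uma, 32, 2, Atlas), (Cal, Delta, Vic, 13, 12, Lyra), (Eve, Zephyr, Ivy, 13, 12, Lyra), (Eve, Zephyr, Ned, 29, 12, Lyra), (Eve, Zephyr, Rae, 22, 2, Atlas), (Eve, Zephyr, Uma, 32, 2, Atlas), (Eve, Zephyr, Vic, 13, 12, Lyra), (Fay, Delta, Dee, 30, 30, Orion), (Fay, Delta, Gus, 5, 30, Orion), (Fay, Delta, Rae, 10, 13, Vega), (Ned, Alpha, Dee, 30, 20, Orion), (Ned, Alpha, Gus, 5, 20, Orion), (Ned, Alpha, Rae, 22, 30, Atlas), (Ned, Alpha, Uma, 32, 30, Atlas), (Pat, Alpha, Dee, 30, 30, Orion), (Pat, Alpha, Gus, 5, 30, Orion), (Pat, Alpha, Rae, 10, 13, Vega), (Uma, Argo, Ivy, 13, 12, Lyra), (Uma, Argo, Ned, 29, 12, Lyra), (Uma, Argo, Rae, 22, 2, Atlas), (Uma, Argo, Uma, 32, 2, Atlas), (Uma, Argo, Vic, 13, 12, Lyra)}
Selection aname ≠ Ada: {(Cal, Delta, Ivy, 13, 12, Lyra), (Cal, Delta, Ned, 29, 12, Lyra), (Cal, Delta, Rae, 22, 2, Atlas), (Cal, Delta, Uma, 32, 2, Atlas), (Cal, Delta, Vic, 13, 12, Lyra), (Eve, Zephyr, Ivy, 13, 12, Lyra), (Eve, Zephyr, Ned, 29, 12, Lyra), (Eve, Zephyr, Rae, 22, 2, Atlas), (Eve, Zephyr, Uma, 32, 2, Atlas), (Eve, Zephyr, Vic, 13, 12, Lyra), (Fay, Delta, Dee, 30, 30, Orion), (Fay, Delta, Gus, 5, 30, Orion), (Fay, Delta, Rae, 10, 13, Vega), (Ned, Alpha, Dee, 30, 20, Orion), (Ned, Alpha, Gus, 5, 20, Orion), (Ned, Alpha, Rae, 22, 30, Atlas), (Ned, Alpha, Uma, 32, 30, Atlas), (Pat, Alpha, Dee, 30, 30, Orion), (Pat, Alpha, Gus, 5, 30, Orion), (Pat, Alpha, Rae, 10, 13, Vega), (Uma, Argo, Ivy, 13, 12, Lyra), (Uma, Argo, Ned, 29, 12, Lyra), (Uma, Argo, Rae, 22, 2, Atlas), (Uma, Argo, Uma, 32, 2, Atlas), (Uma, Argo, Vic, 13, 12, Lyra)}
Projecting to sid, sname (13 duplicate(s) eliminated): {(12, Ivy), (12, Ned), (12, Vic), (13, Rae), (2, Rae), (2, Uma), (20, Dee), (20, Gus), (30, Dee), (30, Gus), (30, Rae), (30, Uma)}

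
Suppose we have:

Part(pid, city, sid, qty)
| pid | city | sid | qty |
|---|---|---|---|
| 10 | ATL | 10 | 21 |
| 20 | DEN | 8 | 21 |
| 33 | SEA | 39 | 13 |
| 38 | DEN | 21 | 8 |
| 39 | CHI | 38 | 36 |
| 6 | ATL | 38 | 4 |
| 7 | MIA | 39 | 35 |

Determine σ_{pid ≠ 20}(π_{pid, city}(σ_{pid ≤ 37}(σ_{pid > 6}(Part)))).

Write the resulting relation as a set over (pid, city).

{(10, ATL), (33, SEA), (7, MIA)}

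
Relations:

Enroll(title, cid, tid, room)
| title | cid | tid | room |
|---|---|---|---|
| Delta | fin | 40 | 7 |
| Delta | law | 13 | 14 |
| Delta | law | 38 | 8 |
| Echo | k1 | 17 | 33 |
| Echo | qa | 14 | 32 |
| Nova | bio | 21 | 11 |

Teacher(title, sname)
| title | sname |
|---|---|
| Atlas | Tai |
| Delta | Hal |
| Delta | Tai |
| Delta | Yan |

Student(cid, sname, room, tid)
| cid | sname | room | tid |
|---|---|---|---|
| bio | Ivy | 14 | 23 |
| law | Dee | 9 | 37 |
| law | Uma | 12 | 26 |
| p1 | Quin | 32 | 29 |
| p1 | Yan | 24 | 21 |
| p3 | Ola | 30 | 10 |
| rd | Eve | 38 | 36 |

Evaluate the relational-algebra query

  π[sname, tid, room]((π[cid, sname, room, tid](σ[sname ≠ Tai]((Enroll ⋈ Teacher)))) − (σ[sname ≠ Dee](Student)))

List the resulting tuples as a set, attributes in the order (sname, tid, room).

Enroll ⋈ Teacher (natural join on title): {(Delta, fin, 40, 7, Hal), (Delta, fin, 40, 7, Tai), (Delta, fin, 40, 7, Yan), (Delta, law, 13, 14, Hal), (Delta, law, 13, 14, Tai), (Delta, law, 13, 14, Yan), (Delta, law, 38, 8, Hal), (Delta, law, 38, 8, Tai), (Delta, law, 38, 8, Yan)}
Apply σ_{sname ≠ Tai}; surviving tuples: {(Delta, fin, 40, 7, Hal), (Delta, fin, 40, 7, Yan), (Delta, law, 13, 14, Hal), (Delta, law, 13, 14, Yan), (Delta, law, 38, 8, Hal), (Delta, law, 38, 8, Yan)}
π_{cid, sname, room, tid} gives {(fin, Hal, 7, 40), (fin, Yan, 7, 40), (law, Hal, 14, 13), (law, Hal, 8, 38), (law, Yan, 14, 13), (law, Yan, 8, 38)}.
Apply σ_{sname ≠ Dee}; surviving tuples: {(bio, Ivy, 14, 23), (law, Uma, 12, 26), (p1, Quin, 32, 29), (p1, Yan, 24, 21), (p3, Ola, 30, 10), (rd, Eve, 38, 36)}
Difference: {(fin, Hal, 7, 40), (fin, Yan, 7, 40), (law, Hal, 14, 13), (law, Hal, 8, 38), (law, Yan, 14, 13), (law, Yan, 8, 38)} with {(bio, Ivy, 14, 23), (law, Uma, 12, 26), (p1, Quin, 32, 29), (p1, Yan, 24, 21), (p3, Ola, 30, 10), (rd, Eve, 38, 36)} → {(fin, Hal, 7, 40), (fin, Yan, 7, 40), (law, Hal, 14, 13), (law, Hal, 8, 38), (law, Yan, 14, 13), (law, Yan, 8, 38)}
π_{sname, tid, room} gives {(Hal, 13, 14), (Hal, 38, 8), (Hal, 40, 7), (Yan, 13, 14), (Yan, 38, 8), (Yan, 40, 7)}.

{(Hal, 13, 14), (Hal, 38, 8), (Hal, 40, 7), (Yan, 13, 14), (Yan, 38, 8), (Yan, 40, 7)}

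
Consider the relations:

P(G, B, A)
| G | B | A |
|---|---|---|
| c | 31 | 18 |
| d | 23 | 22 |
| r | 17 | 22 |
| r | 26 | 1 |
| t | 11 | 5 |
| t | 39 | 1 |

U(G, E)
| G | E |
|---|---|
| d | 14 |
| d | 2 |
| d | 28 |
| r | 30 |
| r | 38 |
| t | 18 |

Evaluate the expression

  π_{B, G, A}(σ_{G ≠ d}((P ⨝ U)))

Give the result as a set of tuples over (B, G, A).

{(11, t, 5), (17, r, 22), (26, r, 1), (39, t, 1)}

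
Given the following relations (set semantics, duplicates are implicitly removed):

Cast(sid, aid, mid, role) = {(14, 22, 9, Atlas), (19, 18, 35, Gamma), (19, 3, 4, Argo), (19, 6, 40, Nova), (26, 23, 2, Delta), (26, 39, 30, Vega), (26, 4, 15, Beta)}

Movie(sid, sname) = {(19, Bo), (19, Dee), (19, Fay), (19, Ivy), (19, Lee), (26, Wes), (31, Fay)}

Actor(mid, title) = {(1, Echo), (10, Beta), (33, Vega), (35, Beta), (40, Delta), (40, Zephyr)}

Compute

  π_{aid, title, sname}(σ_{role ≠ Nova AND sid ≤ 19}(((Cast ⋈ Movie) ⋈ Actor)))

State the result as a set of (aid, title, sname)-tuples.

Cast ⋈ Movie (natural join on sid): {(19, 18, 35, Gamma, Bo), (19, 18, 35, Gamma, Dee), (19, 18, 35, Gamma, Fay), (19, 18, 35, Gamma, Ivy), (19, 18, 35, Gamma, Lee), (19, 3, 4, Argo, Bo), (19, 3, 4, Argo, Dee), (19, 3, 4, Argo, Fay), (19, 3, 4, Argo, Ivy), (19, 3, 4, Argo, Lee), (19, 6, 40, Nova, Bo), (19, 6, 40, Nova, Dee), (19, 6, 40, Nova, Fay), (19, 6, 40, Nova, Ivy), (19, 6, 40, Nova, Lee), (26, 23, 2, Delta, Wes), (26, 39, 30, Vega, Wes), (26, 4, 15, Beta, Wes)}
(Cast ⋈ Movie) ⋈ Actor (natural join on mid): {(19, 18, 35, Gamma, Bo, Beta), (19, 18, 35, Gamma, Dee, Beta), (19, 18, 35, Gamma, Fay, Beta), (19, 18, 35, Gamma, Ivy, Beta), (19, 18, 35, Gamma, Lee, Beta), (19, 6, 40, Nova, Bo, Delta), (19, 6, 40, Nova, Bo, Zephyr), (19, 6, 40, Nova, Dee, Delta), (19, 6, 40, Nova, Dee, Zephyr), (19, 6, 40, Nova, Fay, Delta), (19, 6, 40, Nova, Fay, Zephyr), (19, 6, 40, Nova, Ivy, Delta), (19, 6, 40, Nova, Ivy, Zephyr), (19, 6, 40, Nova, Lee, Delta), (19, 6, 40, Nova, Lee, Zephyr)}
σ[role ≠ Nova AND sid ≤ 19]: keep tuples satisfying role ≠ Nova AND sid ≤ 19 → {(19, 18, 35, Gamma, Bo, Beta), (19, 18, 35, Gamma, Dee, Beta), (19, 18, 35, Gamma, Fay, Beta), (19, 18, 35, Gamma, Ivy, Beta), (19, 18, 35, Gamma, Lee, Beta)}
π[aid, title, sname]: project onto (aid, title, sname) → {(18, Beta, Bo), (18, Beta, Dee), (18, Beta, Fay), (18, Beta, Ivy), (18, Beta, Lee)}

{(18, Beta, Bo), (18, Beta, Dee), (18, Beta, Fay), (18, Beta, Ivy), (18, Beta, Lee)}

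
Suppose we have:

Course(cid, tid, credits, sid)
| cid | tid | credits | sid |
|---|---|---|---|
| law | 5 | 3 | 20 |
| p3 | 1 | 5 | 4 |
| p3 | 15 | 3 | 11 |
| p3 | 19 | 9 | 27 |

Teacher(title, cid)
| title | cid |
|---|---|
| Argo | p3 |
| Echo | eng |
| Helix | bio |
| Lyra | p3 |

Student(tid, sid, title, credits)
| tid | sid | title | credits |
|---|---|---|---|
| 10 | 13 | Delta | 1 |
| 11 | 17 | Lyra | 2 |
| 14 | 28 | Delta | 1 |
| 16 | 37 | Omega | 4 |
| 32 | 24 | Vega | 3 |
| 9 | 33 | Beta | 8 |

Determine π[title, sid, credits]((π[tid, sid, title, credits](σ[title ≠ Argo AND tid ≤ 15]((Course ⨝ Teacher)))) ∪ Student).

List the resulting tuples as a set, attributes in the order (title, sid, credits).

Natural join on cid: {(p3, 1, 5, 4, Argo), (p3, 1, 5, 4, Lyra), (p3, 15, 3, 11, Argo), (p3, 15, 3, 11, Lyra), (p3, 19, 9, 27, Argo), (p3, 19, 9, 27, Lyra)}
Filtering on title ≠ Argo AND tid ≤ 15 leaves {(p3, 1, 5, 4, Lyra), (p3, 15, 3, 11, Lyra)}.
π_{tid, sid, title, credits} gives {(1, 4, Lyra, 5), (15, 11, Lyra, 3)}.
Taking the union: {(1, 4, Lyra, 5), (10, 13, Delta, 1), (11, 17, Lyra, 2), (14, 28, Delta, 1), (15, 11, Lyra, 3), (16, 37, Omega, 4), (32, 24, Vega, 3), (9, 33, Beta, 8)}
π_{title, sid, credits} gives {(Beta, 33, 8), (Delta, 13, 1), (Delta, 28, 1), (Lyra, 11, 3), (Lyra, 17, 2), (Lyra, 4, 5), (Omega, 37, 4), (Vega, 24, 3)}.

{(Beta, 33, 8), (Delta, 13, 1), (Delta, 28, 1), (Lyra, 11, 3), (Lyra, 17, 2), (Lyra, 4, 5), (Omega, 37, 4), (Vega, 24, 3)}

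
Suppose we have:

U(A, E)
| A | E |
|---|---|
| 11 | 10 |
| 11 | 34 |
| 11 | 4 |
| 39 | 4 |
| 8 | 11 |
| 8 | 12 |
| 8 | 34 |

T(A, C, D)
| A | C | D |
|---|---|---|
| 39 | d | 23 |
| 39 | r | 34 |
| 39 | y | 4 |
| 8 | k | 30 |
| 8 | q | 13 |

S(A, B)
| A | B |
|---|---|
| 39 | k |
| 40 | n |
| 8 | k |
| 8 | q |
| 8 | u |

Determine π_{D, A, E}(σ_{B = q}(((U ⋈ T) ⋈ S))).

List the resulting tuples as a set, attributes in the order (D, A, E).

U ⋈ T (natural join on A): {(39, 4, d, 23), (39, 4, r, 34), (39, 4, y, 4), (8, 11, k, 30), (8, 11, q, 13), (8, 12, k, 30), (8, 12, q, 13), (8, 34, k, 30), (8, 34, q, 13)}
(U ⋈ T) ⋈ S (natural join on A): {(39, 4, d, 23, k), (39, 4, r, 34, k), (39, 4, y, 4, k), (8, 11, k, 30, k), (8, 11, k, 30, q), (8, 11, k, 30, u), (8, 11, q, 13, k), (8, 11, q, 13, q), (8, 11, q, 13, u), (8, 12, k, 30, k), (8, 12, k, 30, q), (8, 12, k, 30, u), (8, 12, q, 13, k), (8, 12, q, 13, q), (8, 12, q, 13, u), (8, 34, k, 30, k), (8, 34, k, 30, q), (8, 34, k, 30, u), (8, 34, q, 13, k), (8, 34, q, 13, q), (8, 34, q, 13, u)}
σ[B = q]: keep tuples satisfying B = q → {(8, 11, k, 30, q), (8, 11, q, 13, q), (8, 12, k, 30, q), (8, 12, q, 13, q), (8, 34, k, 30, q), (8, 34, q, 13, q)}
π[D, A, E]: project onto (D, A, E) → {(13, 8, 11), (13, 8, 12), (13, 8, 34), (30, 8, 11), (30, 8, 12), (30, 8, 34)}

{(13, 8, 11), (13, 8, 12), (13, 8, 34), (30, 8, 11), (30, 8, 12), (30, 8, 34)}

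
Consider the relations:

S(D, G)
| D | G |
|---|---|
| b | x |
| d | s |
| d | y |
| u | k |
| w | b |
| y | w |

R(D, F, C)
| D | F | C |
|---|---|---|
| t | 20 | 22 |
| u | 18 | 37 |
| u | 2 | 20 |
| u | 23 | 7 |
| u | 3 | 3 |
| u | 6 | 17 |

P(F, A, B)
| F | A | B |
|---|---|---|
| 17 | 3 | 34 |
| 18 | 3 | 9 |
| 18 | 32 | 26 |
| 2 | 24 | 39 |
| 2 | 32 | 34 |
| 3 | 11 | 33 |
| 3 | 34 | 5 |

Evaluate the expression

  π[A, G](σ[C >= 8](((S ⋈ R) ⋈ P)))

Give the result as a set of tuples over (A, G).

{(24, k), (3, k), (32, k)}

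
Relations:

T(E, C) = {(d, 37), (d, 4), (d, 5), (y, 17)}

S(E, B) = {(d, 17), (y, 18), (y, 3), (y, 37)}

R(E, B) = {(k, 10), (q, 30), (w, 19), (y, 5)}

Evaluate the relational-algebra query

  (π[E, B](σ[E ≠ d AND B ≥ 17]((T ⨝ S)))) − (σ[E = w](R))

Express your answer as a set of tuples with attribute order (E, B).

{(y, 18), (y, 37)}

Natural join on E: {(d, 37, 17), (d, 4, 17), (d, 5, 17), (y, 17, 18), (y, 17, 3), (y, 17, 37)}
σ[E ≠ d AND B ≥ 17]: keep tuples satisfying E ≠ d AND B ≥ 17 → {(y, 17, 18), (y, 17, 37)}
π[E, B]: project onto (E, B) → {(y, 18), (y, 37)}
σ[E = w]: keep tuples satisfying E = w → {(w, 19)}
Taking the difference: {(y, 18), (y, 37)}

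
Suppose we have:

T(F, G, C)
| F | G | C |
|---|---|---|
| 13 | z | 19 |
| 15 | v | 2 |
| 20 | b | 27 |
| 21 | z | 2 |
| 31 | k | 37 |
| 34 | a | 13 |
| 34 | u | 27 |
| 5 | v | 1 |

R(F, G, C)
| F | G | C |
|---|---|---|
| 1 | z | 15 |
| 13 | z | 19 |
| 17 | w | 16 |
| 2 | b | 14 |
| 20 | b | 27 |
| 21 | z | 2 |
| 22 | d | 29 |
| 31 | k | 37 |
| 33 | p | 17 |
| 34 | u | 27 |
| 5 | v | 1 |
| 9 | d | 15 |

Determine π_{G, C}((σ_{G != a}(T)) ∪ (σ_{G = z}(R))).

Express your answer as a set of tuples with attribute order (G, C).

Apply σ_{G != a}; surviving tuples: {(13, z, 19), (15, v, 2), (20, b, 27), (21, z, 2), (31, k, 37), (34, u, 27), (5, v, 1)}
Apply σ_{G = z}; surviving tuples: {(1, z, 15), (13, z, 19), (21, z, 2)}
Union: {(13, z, 19), (15, v, 2), (20, b, 27), (21, z, 2), (31, k, 37), (34, u, 27), (5, v, 1)} with {(1, z, 15), (13, z, 19), (21, z, 2)} → {(1, z, 15), (13, z, 19), (15, v, 2), (20, b, 27), (21, z, 2), (31, k, 37), (34, u, 27), (5, v, 1)}
Keep only column(s) G, C: {(b, 27), (k, 37), (u, 27), (v, 1), (v, 2), (z, 15), (z, 19), (z, 2)}

{(b, 27), (k, 37), (u, 27), (v, 1), (v, 2), (z, 15), (z, 19), (z, 2)}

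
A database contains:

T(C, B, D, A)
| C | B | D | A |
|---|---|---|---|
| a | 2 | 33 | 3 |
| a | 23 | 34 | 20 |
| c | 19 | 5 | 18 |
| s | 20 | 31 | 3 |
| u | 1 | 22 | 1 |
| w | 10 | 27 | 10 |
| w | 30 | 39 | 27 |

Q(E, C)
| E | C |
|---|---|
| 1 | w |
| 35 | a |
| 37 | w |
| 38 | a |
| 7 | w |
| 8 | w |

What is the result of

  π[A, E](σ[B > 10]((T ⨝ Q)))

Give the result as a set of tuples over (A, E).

Joining T and Q on C yields {(a, 2, 33, 3, 35), (a, 2, 33, 3, 38), (a, 23, 34, 20, 35), (a, 23, 34, 20, 38), (w, 10, 27, 10, 1), (w, 10, 27, 10, 37), (w, 10, 27, 10, 7), (w, 10, 27, 10, 8), (w, 30, 39, 27, 1), (w, 30, 39, 27, 37), (w, 30, 39, 27, 7), (w, 30, 39, 27, 8)}.
Apply σ_{B > 10}; surviving tuples: {(a, 23, 34, 20, 35), (a, 23, 34, 20, 38), (w, 30, 39, 27, 1), (w, 30, 39, 27, 37), (w, 30, 39, 27, 7), (w, 30, 39, 27, 8)}
π[A, E]: project onto (A, E) → {(20, 35), (20, 38), (27, 1), (27, 37), (27, 7), (27, 8)}

{(20, 35), (20, 38), (27, 1), (27, 37), (27, 7), (27, 8)}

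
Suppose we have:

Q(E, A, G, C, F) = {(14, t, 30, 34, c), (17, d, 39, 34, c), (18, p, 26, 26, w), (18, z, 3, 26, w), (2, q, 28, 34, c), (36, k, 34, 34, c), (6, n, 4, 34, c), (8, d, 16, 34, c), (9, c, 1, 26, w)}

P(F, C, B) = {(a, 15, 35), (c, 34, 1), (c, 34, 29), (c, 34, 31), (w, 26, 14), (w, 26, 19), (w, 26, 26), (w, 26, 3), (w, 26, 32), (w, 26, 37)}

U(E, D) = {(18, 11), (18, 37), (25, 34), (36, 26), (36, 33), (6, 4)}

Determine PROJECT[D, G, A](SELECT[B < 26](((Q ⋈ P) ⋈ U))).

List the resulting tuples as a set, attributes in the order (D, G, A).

{(11, 26, p), (11, 3, z), (26, 34, k), (33, 34, k), (37, 26, p), (37, 3, z), (4, 4, n)}

Q ⋈ P (natural join on C, F): {(14, t, 30, 34, c, 1), (14, t, 30, 34, c, 29), (14, t, 30, 34, c, 31), (17, d, 39, 34, c, 1), (17, d, 39, 34, c, 29), (17, d, 39, 34, c, 31), (18, p, 26, 26, w, 14), (18, p, 26, 26, w, 19), (18, p, 26, 26, w, 26), (18, p, 26, 26, w, 3), (18, p, 26, 26, w, 32), (18, p, 26, 26, w, 37), (18, z, 3, 26, w, 14), (18, z, 3, 26, w, 19), (18, z, 3, 26, w, 26), (18, z, 3, 26, w, 3), (18, z, 3, 26, w, 32), (18, z, 3, 26, w, 37), (2, q, 28, 34, c, 1), (2, q, 28, 34, c, 29), (2, q, 28, 34, c, 31), (36, k, 34, 34, c, 1), (36, k, 34, 34, c, 29), (36, k, 34, 34, c, 31), (6, n, 4, 34, c, 1), (6, n, 4, 34, c, 29), (6, n, 4, 34, c, 31), (8, d, 16, 34, c, 1), (8, d, 16, 34, c, 29), (8, d, 16, 34, c, 31), (9, c, 1, 26, w, 14), (9, c, 1, 26, w, 19), (9, c, 1, 26, w, 26), (9, c, 1, 26, w, 3), (9, c, 1, 26, w, 32), (9, c, 1, 26, w, 37)}
(Q ⋈ P) ⋈ U (natural join on E): {(18, p, 26, 26, w, 14, 11), (18, p, 26, 26, w, 14, 37), (18, p, 26, 26, w, 19, 11), (18, p, 26, 26, w, 19, 37), (18, p, 26, 26, w, 26, 11), (18, p, 26, 26, w, 26, 37), (18, p, 26, 26, w, 3, 11), (18, p, 26, 26, w, 3, 37), (18, p, 26, 26, w, 32, 11), (18, p, 26, 26, w, 32, 37), (18, p, 26, 26, w, 37, 11), (18, p, 26, 26, w, 37, 37), (18, z, 3, 26, w, 14, 11), (18, z, 3, 26, w, 14, 37), (18, z, 3, 26, w, 19, 11), (18, z, 3, 26, w, 19, 37), (18, z, 3, 26, w, 26, 11), (18, z, 3, 26, w, 26, 37), (18, z, 3, 26, w, 3, 11), (18, z, 3, 26, w, 3, 37), (18, z, 3, 26, w, 32, 11), (18, z, 3, 26, w, 32, 37), (18, z, 3, 26, w, 37, 11), (18, z, 3, 26, w, 37, 37), (36, k, 34, 34, c, 1, 26), (36, k, 34, 34, c, 1, 33), (36, k, 34, 34, c, 29, 26), (36, k, 34, 34, c, 29, 33), (36, k, 34, 34, c, 31, 26), (36, k, 34, 34, c, 31, 33), (6, n, 4, 34, c, 1, 4), (6, n, 4, 34, c, 29, 4), (6, n, 4, 34, c, 31, 4)}
σ[B < 26]: keep tuples satisfying B < 26 → {(18, p, 26, 26, w, 14, 11), (18, p, 26, 26, w, 14, 37), (18, p, 26, 26, w, 19, 11), (18, p, 26, 26, w, 19, 37), (18, p, 26, 26, w, 3, 11), (18, p, 26, 26, w, 3, 37), (18, z, 3, 26, w, 14, 11), (18, z, 3, 26, w, 14, 37), (18, z, 3, 26, w, 19, 11), (18, z, 3, 26, w, 19, 37), (18, z, 3, 26, w, 3, 11), (18, z, 3, 26, w, 3, 37), (36, k, 34, 34, c, 1, 26), (36, k, 34, 34, c, 1, 33), (6, n, 4, 34, c, 1, 4)}
Projecting to D, G, A (8 duplicate(s) eliminated): {(11, 26, p), (11, 3, z), (26, 34, k), (33, 34, k), (37, 26, p), (37, 3, z), (4, 4, n)}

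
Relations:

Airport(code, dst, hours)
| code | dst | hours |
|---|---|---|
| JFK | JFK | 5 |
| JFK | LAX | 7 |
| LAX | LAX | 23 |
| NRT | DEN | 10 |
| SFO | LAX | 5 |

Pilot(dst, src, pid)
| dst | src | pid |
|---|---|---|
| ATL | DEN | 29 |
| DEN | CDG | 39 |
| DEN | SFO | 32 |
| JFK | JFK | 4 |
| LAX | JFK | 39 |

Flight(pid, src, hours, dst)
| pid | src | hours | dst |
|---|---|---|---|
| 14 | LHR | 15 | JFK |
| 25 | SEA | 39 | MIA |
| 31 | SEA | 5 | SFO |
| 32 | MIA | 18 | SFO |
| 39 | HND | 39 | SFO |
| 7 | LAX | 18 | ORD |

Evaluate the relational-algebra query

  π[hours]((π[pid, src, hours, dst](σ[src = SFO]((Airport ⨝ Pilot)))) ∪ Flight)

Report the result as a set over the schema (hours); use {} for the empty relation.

{10, 15, 18, 39, 5}

Natural join on dst: {(JFK, JFK, 5, JFK, 4), (JFK, LAX, 7, JFK, 39), (LAX, LAX, 23, JFK, 39), (NRT, DEN, 10, CDG, 39), (NRT, DEN, 10, SFO, 32), (SFO, LAX, 5, JFK, 39)}
σ[src = SFO]: keep tuples satisfying src = SFO → {(NRT, DEN, 10, SFO, 32)}
Keep only column(s) pid, src, hours, dst: {(32, SFO, 10, DEN)}
Union: {(32, SFO, 10, DEN)} with {(14, LHR, 15, JFK), (25, SEA, 39, MIA), (31, SEA, 5, SFO), (32, MIA, 18, SFO), (39, HND, 39, SFO), (7, LAX, 18, ORD)} → {(14, LHR, 15, JFK), (25, SEA, 39, MIA), (31, SEA, 5, SFO), (32, MIA, 18, SFO), (32, SFO, 10, DEN), (39, HND, 39, SFO), (7, LAX, 18, ORD)}
Keep only column(s) hours (2 duplicate(s) eliminated): {10, 15, 18, 39, 5}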